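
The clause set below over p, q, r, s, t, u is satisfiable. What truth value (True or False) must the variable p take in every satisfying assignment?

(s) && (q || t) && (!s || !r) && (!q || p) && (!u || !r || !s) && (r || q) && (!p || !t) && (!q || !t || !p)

Suppose p = false.
(s) alone gives s = true.
(!r) alone gives r = false.
(!q) alone gives q = false.
Now (q) is unsatisfied and unit — conflict.
So every satisfying assignment has p = True.

True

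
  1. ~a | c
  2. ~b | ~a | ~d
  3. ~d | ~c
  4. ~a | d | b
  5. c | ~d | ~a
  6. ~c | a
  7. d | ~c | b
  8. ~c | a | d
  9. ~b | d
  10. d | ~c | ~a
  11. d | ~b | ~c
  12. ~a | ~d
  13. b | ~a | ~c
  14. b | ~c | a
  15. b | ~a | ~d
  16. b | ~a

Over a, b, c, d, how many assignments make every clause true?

There are 2^4 = 16 truth assignments over (a, b, c, d).
Check each against the 16 clauses (columns in the order a, b, c, d):
  F F F F  ✓ satisfies all
  F F F T  ✓ satisfies all
  F F T F  ✗ fails (~c | a)
  F F T T  ✗ fails (~d | ~c)
  F T F F  ✗ fails (~b | d)
  F T F T  ✓ satisfies all
  F T T F  ✗ fails (~c | a)
  F T T T  ✗ fails (~d | ~c)
  T F F F  ✗ fails (~a | c)
  T F F T  ✗ fails (~a | c)
  T F T F  ✗ fails (~a | d | b)
  T F T T  ✗ fails (~d | ~c)
  T T F F  ✗ fails (~a | c)
  T T F T  ✗ fails (~a | c)
  T T T F  ✗ fails (~b | d)
  T T T T  ✗ fails (~b | ~a | ~d)
3 of the 16 rows are models.

3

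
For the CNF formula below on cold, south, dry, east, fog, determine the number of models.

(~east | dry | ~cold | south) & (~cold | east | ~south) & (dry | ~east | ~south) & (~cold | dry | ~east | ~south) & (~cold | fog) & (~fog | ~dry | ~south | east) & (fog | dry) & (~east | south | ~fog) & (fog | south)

9

There are 2^5 = 32 truth assignments over (cold, south, dry, east, fog).
Split on fog. With fog = 1, the clauses containing fog are satisfied and ~fog drops from the rest; 7 of the 2^4 = 16 assignments to the other variables satisfy what remains.
With fog = 0, by the same count on the reduced clause set, 2 assignments work.
(One model: cold=F, south=F, dry=F, east=F, fog=T.)
Total: 7 + 2 = 9.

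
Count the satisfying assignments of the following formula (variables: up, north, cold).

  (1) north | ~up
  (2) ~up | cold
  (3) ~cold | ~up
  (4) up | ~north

There are 2^3 = 8 truth assignments over (up, north, cold).
Check each against the 4 clauses (columns in the order up, north, cold):
  F F F  ✓ satisfies all
  F F T  ✓ satisfies all
  F T F  ✗ fails (up | ~north)
  F T T  ✗ fails (up | ~north)
  T F F  ✗ fails (north | ~up)
  T F T  ✗ fails (north | ~up)
  T T F  ✗ fails (~up | cold)
  T T T  ✗ fails (~cold | ~up)
2 of the 8 rows are models.

2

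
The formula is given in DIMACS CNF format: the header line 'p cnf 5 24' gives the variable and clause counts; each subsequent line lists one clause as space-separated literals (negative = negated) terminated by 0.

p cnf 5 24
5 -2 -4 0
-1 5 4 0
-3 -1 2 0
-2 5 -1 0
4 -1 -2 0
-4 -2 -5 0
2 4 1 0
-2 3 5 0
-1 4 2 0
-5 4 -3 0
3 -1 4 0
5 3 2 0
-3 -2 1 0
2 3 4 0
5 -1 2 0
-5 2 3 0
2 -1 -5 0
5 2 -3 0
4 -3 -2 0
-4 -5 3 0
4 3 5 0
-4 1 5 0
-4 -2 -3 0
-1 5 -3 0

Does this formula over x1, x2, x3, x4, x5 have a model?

Satisfiable

Case x5 = True:
Case x4 = False:
From the singleton clause (¬x3), x3 = False.
From the singleton clause (¬x1), x1 = False.
From the singleton clause (x2), x2 = True.
All clauses are satisfied.
A satisfying assignment: x1=False, x2=True, x3=False, x4=False, x5=True.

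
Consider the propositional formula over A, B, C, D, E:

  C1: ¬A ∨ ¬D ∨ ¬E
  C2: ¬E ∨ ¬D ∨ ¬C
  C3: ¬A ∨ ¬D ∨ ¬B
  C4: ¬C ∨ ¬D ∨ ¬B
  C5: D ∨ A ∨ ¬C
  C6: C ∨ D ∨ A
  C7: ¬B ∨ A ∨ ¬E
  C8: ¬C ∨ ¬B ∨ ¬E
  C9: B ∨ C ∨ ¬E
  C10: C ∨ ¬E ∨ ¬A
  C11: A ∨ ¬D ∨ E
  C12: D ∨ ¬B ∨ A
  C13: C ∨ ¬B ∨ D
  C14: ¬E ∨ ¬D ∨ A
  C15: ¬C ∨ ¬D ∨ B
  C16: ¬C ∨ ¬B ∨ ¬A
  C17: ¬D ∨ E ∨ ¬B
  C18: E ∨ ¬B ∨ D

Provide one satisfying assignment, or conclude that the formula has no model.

Case A = True:
Case D = True:
The clause (¬E) is unit, so E = False.
The clause (¬B) is unit, so B = False.
The clause (¬C) is unit, so C = False.
This assignment satisfies each clause.

A ↦ True,  B ↦ False,  C ↦ False,  D ↦ True,  E ↦ False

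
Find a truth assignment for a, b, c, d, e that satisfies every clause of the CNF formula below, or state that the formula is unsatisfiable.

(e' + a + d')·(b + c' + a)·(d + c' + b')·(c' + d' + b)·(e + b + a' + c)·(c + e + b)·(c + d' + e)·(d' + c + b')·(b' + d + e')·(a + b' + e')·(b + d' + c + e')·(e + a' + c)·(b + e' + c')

Branch on e: set e = 1.
Branch on a: set a = 1.
Branch on b: set b = 0.
The clause (c') is unit, so c = 0.
The clause (d') is unit, so d = 0.
This assignment satisfies each clause.

a=1,  b=0,  c=0,  d=0,  e=1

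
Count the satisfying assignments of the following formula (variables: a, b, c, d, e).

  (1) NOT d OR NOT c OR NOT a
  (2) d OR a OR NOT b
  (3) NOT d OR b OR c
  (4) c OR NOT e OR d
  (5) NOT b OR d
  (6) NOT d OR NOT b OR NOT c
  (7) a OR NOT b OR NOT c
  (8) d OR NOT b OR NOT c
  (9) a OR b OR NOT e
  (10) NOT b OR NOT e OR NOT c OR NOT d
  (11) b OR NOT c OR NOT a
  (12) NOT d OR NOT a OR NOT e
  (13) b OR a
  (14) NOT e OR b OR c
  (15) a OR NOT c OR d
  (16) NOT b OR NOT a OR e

3

There are 2^5 = 32 truth assignments over (a, b, c, d, e).
Split on e. With e = true, the clauses containing e are satisfied and NOT e drops from the rest; 1 of the 2^4 = 16 assignments to the other variables satisfy what remains.
With e = false, by the same count on the reduced clause set, 2 assignments work.
(One model: a=F, b=T, c=F, d=T, e=F.)
Total: 1 + 2 = 3.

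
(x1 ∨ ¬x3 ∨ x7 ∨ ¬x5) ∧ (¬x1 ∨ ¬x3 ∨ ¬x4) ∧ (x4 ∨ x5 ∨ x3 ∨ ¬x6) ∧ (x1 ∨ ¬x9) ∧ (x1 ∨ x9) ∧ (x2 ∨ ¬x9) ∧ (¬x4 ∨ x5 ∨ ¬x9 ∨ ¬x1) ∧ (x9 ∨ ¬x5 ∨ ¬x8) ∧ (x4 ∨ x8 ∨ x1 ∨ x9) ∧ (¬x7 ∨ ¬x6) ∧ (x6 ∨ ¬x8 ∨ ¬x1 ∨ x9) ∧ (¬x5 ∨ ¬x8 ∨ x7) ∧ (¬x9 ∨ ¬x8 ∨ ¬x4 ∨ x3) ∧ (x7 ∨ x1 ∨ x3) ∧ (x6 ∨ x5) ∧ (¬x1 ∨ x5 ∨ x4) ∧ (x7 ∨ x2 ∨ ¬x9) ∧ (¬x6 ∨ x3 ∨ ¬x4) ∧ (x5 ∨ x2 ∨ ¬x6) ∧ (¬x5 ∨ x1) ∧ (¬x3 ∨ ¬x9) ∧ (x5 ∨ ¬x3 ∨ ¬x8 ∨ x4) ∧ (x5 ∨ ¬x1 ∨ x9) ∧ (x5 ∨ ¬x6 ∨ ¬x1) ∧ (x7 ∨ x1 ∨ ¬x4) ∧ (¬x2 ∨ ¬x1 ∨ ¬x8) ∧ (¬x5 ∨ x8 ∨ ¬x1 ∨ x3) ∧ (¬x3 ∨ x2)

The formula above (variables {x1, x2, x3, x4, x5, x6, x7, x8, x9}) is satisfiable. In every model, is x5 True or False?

True

Suppose x5 = False.
Unit clause (x6) forces x6 = True.
Unit clause (¬x7) forces x7 = False.
Unit clause (x2) forces x2 = True.
Unit clause (¬x1) forces x1 = False.
Unit clause (¬x9) forces x9 = False.
But (x9) is also a unit clause — contradiction.
So every satisfying assignment has x5 = True.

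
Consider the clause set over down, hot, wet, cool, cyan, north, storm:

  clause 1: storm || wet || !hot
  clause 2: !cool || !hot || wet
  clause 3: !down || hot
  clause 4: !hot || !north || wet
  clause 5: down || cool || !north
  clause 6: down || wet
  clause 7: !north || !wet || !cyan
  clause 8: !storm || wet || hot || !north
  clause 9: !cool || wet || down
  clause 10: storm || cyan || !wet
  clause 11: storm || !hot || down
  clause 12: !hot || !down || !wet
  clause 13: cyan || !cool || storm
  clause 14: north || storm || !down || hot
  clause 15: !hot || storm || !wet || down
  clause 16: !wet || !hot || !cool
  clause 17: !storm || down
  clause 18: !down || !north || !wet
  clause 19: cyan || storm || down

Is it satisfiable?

Satisfiable

Try down = true.
The clause (hot) is unit, so hot = true.
The clause (!wet) is unit, so wet = false.
The clause (storm) is unit, so storm = true.
The clause (!cool) is unit, so cool = false.
The clause (!north) is unit, so north = false.
Every clause is now satisfied; cyan is unconstrained.
A satisfying assignment: down: true; hot: true; wet: false; cool: false; cyan: false; north: false; storm: true.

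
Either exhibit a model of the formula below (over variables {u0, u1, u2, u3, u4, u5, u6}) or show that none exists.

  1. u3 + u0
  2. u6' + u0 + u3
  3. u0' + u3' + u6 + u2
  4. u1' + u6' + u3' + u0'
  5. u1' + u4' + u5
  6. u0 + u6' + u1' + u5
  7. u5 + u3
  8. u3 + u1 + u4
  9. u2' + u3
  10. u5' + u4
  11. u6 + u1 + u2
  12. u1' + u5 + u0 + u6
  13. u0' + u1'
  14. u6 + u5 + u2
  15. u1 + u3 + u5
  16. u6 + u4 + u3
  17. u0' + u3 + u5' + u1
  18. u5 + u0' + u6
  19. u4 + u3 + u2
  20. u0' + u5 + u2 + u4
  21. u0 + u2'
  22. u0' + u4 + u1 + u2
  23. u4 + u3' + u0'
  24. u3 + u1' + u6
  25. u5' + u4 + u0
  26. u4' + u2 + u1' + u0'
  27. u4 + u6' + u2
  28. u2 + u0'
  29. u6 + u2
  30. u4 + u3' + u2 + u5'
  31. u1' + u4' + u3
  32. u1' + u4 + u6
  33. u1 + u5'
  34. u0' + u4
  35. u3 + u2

u0 ↦ 1,  u1 ↦ 0,  u2 ↦ 1,  u3 ↦ 1,  u4 ↦ 1,  u5 ↦ 0,  u6 ↦ 1

Case u3 = 1:
Case u5 = 0:
Case u1 = 0:
Case u6 = 1:
Case u0 = 1:
Unit clause (u4) forces u4 = 1.
Unit clause (u2) forces u2 = 1.
Every clause now holds.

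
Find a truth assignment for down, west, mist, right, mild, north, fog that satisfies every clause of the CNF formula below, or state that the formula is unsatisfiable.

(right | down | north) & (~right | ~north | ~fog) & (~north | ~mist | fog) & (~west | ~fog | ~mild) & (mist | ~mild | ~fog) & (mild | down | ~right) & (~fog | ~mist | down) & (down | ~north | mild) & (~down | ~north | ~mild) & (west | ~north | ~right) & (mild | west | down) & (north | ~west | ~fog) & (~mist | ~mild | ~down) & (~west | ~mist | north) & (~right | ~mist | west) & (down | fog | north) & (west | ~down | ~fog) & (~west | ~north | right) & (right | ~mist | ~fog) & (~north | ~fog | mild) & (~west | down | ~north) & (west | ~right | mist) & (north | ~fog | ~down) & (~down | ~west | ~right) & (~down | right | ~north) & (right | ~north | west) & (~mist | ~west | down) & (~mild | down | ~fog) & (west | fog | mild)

Branch on right: set right = 0.
Branch on down: set down = 1.
Unit clause (~north) forces north = 0.
Unit clause (~fog) forces fog = 0.
Branch on mist: set mist = 0.
Branch on west: set west = 0.
Unit clause (mild) forces mild = 1.
All clauses are satisfied.

down ↦ 1,  west ↦ 0,  mist ↦ 0,  right ↦ 0,  mild ↦ 1,  north ↦ 0,  fog ↦ 0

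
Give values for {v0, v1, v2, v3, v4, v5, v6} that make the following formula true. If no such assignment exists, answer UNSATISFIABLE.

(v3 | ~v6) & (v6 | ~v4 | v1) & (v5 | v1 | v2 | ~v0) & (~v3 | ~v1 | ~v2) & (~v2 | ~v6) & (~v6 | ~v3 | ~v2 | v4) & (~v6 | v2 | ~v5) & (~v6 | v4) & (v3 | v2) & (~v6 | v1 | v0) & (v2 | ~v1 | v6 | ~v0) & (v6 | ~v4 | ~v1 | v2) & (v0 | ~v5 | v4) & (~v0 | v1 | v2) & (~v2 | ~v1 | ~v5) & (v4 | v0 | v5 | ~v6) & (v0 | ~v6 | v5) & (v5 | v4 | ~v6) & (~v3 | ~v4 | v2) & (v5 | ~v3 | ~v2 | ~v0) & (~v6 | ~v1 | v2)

v0=1; v1=0; v2=1; v3=0; v4=0; v5=1; v6=0

Suppose v3 = 0.
(~v6) alone gives v6 = 0.
(v2) alone gives v2 = 1.
Suppose v4 = 0.
Suppose v0 = 1.
Suppose v1 = 0.
No clause remains; v5 is free.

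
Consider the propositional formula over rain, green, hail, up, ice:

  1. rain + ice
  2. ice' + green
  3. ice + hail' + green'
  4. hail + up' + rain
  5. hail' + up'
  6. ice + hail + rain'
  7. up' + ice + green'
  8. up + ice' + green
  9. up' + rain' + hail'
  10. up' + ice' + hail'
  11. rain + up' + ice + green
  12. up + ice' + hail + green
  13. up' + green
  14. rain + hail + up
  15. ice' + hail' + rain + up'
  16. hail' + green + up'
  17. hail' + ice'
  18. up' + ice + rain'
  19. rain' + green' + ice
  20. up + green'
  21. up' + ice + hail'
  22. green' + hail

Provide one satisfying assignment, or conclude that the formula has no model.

rain=1,  green=0,  hail=1,  up=0,  ice=0

Suppose rain = 1.
Suppose ice = 0.
The clause (hail) is unit, so hail = 1.
The clause (green') is unit, so green = 0.
The clause (up') is unit, so up = 0.
All clauses are satisfied.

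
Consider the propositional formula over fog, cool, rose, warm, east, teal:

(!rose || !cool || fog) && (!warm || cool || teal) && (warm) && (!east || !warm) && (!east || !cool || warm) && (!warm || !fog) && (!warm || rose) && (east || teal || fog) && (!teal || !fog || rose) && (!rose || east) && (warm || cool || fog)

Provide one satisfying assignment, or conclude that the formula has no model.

UNSATISFIABLE

(warm) alone gives warm = true.
(!east) alone gives east = false.
(!fog) alone gives fog = false.
(rose) alone gives rose = true.
That conflicts with the unit clause (!rose).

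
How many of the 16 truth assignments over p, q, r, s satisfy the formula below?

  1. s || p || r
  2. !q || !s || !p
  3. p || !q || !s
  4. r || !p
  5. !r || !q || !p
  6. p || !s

There are 2^4 = 16 truth assignments over (p, q, r, s).
Split on s. With s = true, the clauses containing s are satisfied and !s drops from the rest; 1 of the 2^3 = 8 assignments to the other variables satisfy what remains.
With s = false, by the same count on the reduced clause set, 3 assignments work.
(One model: p=F, q=F, r=T, s=F.)
Total: 1 + 3 = 4.

4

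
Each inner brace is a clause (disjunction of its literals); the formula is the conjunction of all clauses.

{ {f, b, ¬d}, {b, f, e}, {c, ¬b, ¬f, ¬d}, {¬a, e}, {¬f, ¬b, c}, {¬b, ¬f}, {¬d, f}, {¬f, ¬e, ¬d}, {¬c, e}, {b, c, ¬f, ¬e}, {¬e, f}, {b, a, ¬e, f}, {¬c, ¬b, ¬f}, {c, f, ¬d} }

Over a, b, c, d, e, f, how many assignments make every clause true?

There are 2^6 = 64 truth assignments over (a, b, c, d, e, f).
Split on c. With c = True, the clauses containing c are satisfied and ¬c drops from the rest; 2 of the 2^5 = 32 assignments to the other variables satisfy what remains.
With c = False, by the same count on the reduced clause set, 3 assignments work.
(One model: a=F, b=F, c=F, d=F, e=F, f=T.)
Total: 2 + 3 = 5.

5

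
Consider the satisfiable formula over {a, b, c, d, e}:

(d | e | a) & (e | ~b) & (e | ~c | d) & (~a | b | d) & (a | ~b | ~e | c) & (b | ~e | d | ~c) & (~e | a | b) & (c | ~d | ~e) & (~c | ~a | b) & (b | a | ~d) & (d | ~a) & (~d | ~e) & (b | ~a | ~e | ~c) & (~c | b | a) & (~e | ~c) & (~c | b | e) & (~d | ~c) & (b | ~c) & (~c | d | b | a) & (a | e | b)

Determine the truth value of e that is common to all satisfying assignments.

Suppose e = 1.
(~d) alone gives d = 0.
(~a) alone gives a = 0.
(b) alone gives b = 1.
(c) alone gives c = 1.
But (~c) is also a unit clause — contradiction.
So every satisfying assignment has e = False.

False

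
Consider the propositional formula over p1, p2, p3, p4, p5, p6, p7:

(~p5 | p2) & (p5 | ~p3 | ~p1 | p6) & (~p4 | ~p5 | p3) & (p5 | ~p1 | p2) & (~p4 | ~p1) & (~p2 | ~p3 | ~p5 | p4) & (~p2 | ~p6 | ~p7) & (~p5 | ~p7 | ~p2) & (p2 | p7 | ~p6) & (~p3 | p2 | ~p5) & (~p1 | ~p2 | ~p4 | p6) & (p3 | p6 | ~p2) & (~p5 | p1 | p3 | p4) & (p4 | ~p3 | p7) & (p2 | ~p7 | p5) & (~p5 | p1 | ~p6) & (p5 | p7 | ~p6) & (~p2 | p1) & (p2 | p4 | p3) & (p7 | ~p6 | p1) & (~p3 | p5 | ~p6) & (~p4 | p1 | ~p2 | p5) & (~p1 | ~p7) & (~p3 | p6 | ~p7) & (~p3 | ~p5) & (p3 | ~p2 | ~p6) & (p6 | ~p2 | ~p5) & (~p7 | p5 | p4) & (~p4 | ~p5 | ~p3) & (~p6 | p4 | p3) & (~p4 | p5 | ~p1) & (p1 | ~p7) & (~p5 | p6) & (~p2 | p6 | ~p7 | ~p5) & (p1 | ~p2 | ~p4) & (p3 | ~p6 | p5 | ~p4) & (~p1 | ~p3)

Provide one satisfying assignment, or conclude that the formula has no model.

Case p5 = 0:
Case p1 = 0:
(~p2) alone gives p2 = 0.
(~p7) alone gives p7 = 0.
(~p6) alone gives p6 = 0.
Case p4 = 1:
No clause remains; p3 is free.

p1=0,  p2=0,  p3=1,  p4=1,  p5=0,  p6=0,  p7=0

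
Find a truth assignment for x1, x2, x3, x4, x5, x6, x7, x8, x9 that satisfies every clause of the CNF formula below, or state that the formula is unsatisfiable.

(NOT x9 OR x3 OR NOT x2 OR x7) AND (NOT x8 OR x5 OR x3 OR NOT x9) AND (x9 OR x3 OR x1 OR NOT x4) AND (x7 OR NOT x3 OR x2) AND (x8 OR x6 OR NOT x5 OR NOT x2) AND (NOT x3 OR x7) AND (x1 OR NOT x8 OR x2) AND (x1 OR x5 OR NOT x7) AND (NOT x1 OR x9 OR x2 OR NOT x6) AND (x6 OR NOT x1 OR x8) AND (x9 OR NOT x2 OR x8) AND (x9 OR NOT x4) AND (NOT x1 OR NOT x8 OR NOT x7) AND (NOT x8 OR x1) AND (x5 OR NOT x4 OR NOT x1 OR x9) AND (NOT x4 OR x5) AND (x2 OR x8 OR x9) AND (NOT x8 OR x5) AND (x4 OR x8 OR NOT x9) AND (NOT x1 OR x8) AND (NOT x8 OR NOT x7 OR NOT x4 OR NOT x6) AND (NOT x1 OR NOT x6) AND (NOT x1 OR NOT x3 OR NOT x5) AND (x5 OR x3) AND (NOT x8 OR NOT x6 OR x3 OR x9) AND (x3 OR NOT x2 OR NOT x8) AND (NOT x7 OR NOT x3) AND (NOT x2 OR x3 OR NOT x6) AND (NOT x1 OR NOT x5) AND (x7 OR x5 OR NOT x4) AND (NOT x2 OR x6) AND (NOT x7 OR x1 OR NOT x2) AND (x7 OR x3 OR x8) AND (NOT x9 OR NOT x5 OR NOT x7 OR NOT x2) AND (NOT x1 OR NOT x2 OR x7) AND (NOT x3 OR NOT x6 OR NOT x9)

x1: false; x2: false; x3: false; x4: true; x5: true; x6: true; x7: true; x8: false; x9: true

Branch on x3: set x3 = false.
(x5) alone gives x5 = true.
(NOT x1) alone gives x1 = false.
(NOT x8) alone gives x8 = false.
(x7) alone gives x7 = true.
(NOT x2) alone gives x2 = false.
(x9) alone gives x9 = true.
(x4) alone gives x4 = true.
Every clause is now satisfied; x6 is unconstrained.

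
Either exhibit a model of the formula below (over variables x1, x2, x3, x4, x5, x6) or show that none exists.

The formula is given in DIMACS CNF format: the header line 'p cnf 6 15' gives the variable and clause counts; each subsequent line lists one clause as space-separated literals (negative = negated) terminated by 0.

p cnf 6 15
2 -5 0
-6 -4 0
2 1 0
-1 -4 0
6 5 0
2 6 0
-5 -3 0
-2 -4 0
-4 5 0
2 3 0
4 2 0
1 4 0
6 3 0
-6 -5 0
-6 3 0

Try x2 = True.
The clause (¬x4) is unit, so x4 = False.
The clause (x1) is unit, so x1 = True.
Try x6 = True.
The clause (¬x5) is unit, so x5 = False.
The clause (x3) is unit, so x3 = True.
Every clause now holds.

x1=True; x2=True; x3=True; x4=False; x5=False; x6=True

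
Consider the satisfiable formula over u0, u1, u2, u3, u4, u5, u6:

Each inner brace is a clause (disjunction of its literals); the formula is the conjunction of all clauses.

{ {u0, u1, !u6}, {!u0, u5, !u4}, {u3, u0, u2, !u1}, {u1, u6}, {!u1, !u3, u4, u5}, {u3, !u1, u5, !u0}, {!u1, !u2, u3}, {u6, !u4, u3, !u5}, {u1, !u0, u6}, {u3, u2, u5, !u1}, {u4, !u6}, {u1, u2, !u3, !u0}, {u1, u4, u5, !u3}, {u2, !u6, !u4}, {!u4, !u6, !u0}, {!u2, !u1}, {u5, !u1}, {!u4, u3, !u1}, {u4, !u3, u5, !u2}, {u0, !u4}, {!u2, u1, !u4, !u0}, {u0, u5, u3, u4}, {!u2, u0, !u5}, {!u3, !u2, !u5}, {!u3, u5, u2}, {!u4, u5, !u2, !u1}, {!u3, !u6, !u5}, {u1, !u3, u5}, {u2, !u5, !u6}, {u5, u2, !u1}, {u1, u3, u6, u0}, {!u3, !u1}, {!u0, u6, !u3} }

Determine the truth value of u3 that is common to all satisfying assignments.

False

Suppose u3 = true.
Unit clause (!u1) forces u1 = false.
Unit clause (u6) forces u6 = true.
Unit clause (u0) forces u0 = true.
Unit clause (u4) forces u4 = true.
But (!u4) is also a unit clause — contradiction.
So every satisfying assignment has u3 = False.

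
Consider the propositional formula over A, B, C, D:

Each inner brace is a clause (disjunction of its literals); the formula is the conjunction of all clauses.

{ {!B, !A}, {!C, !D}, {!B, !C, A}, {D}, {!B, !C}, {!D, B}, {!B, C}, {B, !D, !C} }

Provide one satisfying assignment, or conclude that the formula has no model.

UNSATISFIABLE

The clause (D) is unit, so D = true.
The clause (!C) is unit, so C = false.
The clause (B) is unit, so B = true.
Now (!B) is unsatisfied and unit — conflict.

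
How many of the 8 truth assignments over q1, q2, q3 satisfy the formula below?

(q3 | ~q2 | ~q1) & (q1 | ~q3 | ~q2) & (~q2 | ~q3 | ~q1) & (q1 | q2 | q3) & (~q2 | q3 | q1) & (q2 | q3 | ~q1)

2

There are 2^3 = 8 truth assignments over (q1, q2, q3).
Check each against the 6 clauses (columns in the order q1, q2, q3):
  F F F  ✗ fails (q1 | q2 | q3)
  F F T  ✓ satisfies all
  F T F  ✗ fails (~q2 | q3 | q1)
  F T T  ✗ fails (q1 | ~q3 | ~q2)
  T F F  ✗ fails (q2 | q3 | ~q1)
  T F T  ✓ satisfies all
  T T F  ✗ fails (q3 | ~q2 | ~q1)
  T T T  ✗ fails (~q2 | ~q3 | ~q1)
2 of the 8 rows are models.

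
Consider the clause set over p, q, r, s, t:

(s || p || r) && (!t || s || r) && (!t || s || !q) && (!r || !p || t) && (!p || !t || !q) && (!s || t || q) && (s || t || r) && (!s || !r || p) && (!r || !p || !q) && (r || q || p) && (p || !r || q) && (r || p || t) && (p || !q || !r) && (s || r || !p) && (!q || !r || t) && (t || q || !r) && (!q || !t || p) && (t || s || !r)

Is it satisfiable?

Yes, satisfiable

Suppose s = true.
Suppose t = false.
Unit clause (q) forces q = true.
Unit clause (!r) forces r = false.
Unit clause (p) forces p = true.
All clauses are satisfied.
A satisfying assignment: p ↦ true,  q ↦ true,  r ↦ false,  s ↦ true,  t ↦ false.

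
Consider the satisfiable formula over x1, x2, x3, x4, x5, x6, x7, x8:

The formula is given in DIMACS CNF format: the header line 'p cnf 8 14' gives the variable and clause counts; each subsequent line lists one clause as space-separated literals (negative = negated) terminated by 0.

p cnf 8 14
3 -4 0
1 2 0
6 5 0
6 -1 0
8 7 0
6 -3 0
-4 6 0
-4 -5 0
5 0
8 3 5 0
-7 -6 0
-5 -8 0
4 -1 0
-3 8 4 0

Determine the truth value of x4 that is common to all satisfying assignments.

Suppose x4 = True.
Unit clause (x3) forces x3 = True.
Unit clause (x6) forces x6 = True.
Unit clause (¬x5) forces x5 = False.
Now (x5) is unsatisfied and unit — conflict.
So every satisfying assignment has x4 = False.

False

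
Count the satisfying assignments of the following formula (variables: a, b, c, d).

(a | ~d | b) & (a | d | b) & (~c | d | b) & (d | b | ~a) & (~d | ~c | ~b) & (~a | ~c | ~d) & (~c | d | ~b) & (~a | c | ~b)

3

There are 2^4 = 16 truth assignments over (a, b, c, d).
Check each against the 8 clauses (columns in the order a, b, c, d):
  F F F F  ✗ fails (a | d | b)
  F F F T  ✗ fails (a | ~d | b)
  F F T F  ✗ fails (a | d | b)
  F F T T  ✗ fails (a | ~d | b)
  F T F F  ✓ satisfies all
  F T F T  ✓ satisfies all
  F T T F  ✗ fails (~c | d | ~b)
  F T T T  ✗ fails (~d | ~c | ~b)
  T F F F  ✗ fails (d | b | ~a)
  T F F T  ✓ satisfies all
  T F T F  ✗ fails (~c | d | b)
  T F T T  ✗ fails (~a | ~c | ~d)
  T T F F  ✗ fails (~a | c | ~b)
  T T F T  ✗ fails (~a | c | ~b)
  T T T F  ✗ fails (~c | d | ~b)
  T T T T  ✗ fails (~d | ~c | ~b)
3 of the 16 rows are models.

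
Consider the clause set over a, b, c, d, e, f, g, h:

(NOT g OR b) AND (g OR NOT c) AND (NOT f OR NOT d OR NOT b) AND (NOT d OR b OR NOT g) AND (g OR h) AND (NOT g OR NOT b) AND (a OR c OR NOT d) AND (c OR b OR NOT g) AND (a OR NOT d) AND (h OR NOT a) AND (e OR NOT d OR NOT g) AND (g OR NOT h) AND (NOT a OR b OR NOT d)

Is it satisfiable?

Branch on g: set g = false.
From the singleton clause (NOT c), c = false.
From the singleton clause (h), h = true.
But (NOT h) is also a unit clause — contradiction.
Backtrack on g: now try g = true.
From the singleton clause (b), b = true.
But (NOT b) is also a unit clause — contradiction.
Either choice for g ends in contradiction.
No assignment satisfies every clause.

No, unsatisfiable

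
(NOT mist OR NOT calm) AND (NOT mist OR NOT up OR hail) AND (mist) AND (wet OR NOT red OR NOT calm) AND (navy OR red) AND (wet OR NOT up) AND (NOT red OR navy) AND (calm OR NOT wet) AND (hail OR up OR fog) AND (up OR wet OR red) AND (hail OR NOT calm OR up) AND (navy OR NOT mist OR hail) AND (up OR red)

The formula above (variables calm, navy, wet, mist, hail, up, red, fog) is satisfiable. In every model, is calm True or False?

Suppose calm = true.
(NOT mist) alone gives mist = false.
But (mist) is also a unit clause — contradiction.
So every satisfying assignment has calm = False.

False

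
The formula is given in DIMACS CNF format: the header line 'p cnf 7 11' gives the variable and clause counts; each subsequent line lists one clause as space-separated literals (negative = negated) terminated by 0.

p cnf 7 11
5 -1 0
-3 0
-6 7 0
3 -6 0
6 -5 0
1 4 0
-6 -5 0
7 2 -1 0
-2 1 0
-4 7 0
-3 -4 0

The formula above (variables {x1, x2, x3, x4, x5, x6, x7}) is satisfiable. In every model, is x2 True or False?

False

Suppose x2 = True.
Unit clause (¬x3) forces x3 = False.
Unit clause (¬x6) forces x6 = False.
Unit clause (¬x5) forces x5 = False.
Unit clause (¬x1) forces x1 = False.
Now (x1) is unsatisfied and unit — conflict.
So every satisfying assignment has x2 = False.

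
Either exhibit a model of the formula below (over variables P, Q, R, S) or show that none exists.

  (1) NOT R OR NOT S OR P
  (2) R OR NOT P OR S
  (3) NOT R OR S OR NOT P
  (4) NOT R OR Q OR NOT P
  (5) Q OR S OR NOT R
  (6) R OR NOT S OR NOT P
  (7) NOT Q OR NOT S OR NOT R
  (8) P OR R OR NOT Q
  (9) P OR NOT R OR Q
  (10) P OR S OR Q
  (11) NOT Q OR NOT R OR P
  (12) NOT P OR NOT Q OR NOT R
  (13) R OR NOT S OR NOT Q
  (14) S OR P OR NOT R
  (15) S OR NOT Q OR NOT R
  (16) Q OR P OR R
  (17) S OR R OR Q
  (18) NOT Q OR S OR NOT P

Branch on R: set R = false.
Branch on P: set P = false.
From the singleton clause (NOT Q), Q = false.
Now (Q) is unsatisfied and unit — conflict.
So P must be the other value — set P = true.
From the singleton clause (S), S = true.
Now (NOT S) is unsatisfied and unit — conflict.
Both values of P lead to a conflict.
So R must be the other value — set R = true.
Branch on S: set S = false.
From the singleton clause (NOT P), P = false.
Now (P) is unsatisfied and unit — conflict.
So S must be the other value — set S = true.
From the singleton clause (P), P = true.
From the singleton clause (Q), Q = true.
Now (NOT Q) is unsatisfied and unit — conflict.
Both values of S lead to a conflict.
Both values of R lead to a conflict.

UNSATISFIABLE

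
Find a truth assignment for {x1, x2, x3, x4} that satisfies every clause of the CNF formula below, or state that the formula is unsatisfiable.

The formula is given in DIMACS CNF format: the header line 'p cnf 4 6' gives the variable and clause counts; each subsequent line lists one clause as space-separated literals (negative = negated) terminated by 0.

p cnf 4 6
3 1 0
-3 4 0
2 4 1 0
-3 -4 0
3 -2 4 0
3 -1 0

Branch on x3: set x3 = True.
(x4) alone gives x4 = True.
But (¬x4) is also a unit clause — contradiction.
That branch fails; take x3 = False instead.
(x1) alone gives x1 = True.
But (¬x1) is also a unit clause — contradiction.
Both values of x3 lead to a conflict.

UNSATISFIABLE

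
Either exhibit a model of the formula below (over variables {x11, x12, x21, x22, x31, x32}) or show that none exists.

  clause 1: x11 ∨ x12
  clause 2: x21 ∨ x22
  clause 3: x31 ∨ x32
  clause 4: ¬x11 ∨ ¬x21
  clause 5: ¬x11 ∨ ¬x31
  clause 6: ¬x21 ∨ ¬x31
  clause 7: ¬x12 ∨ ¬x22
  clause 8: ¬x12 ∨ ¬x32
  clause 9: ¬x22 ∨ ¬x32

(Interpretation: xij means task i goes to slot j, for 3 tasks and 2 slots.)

Branch on x11: set x11 = True.
From the singleton clause (¬x21), x21 = False.
From the singleton clause (x22), x22 = True.
From the singleton clause (¬x31), x31 = False.
From the singleton clause (x32), x32 = True.
Now (¬x32) is unsatisfied and unit — conflict.
Undo x11 and try x11 = False.
From the singleton clause (x12), x12 = True.
From the singleton clause (¬x22), x22 = False.
From the singleton clause (x21), x21 = True.
From the singleton clause (¬x31), x31 = False.
From the singleton clause (x32), x32 = True.
Now (¬x32) is unsatisfied and unit — conflict.
Neither x11 = True nor x11 = False works.

UNSATISFIABLE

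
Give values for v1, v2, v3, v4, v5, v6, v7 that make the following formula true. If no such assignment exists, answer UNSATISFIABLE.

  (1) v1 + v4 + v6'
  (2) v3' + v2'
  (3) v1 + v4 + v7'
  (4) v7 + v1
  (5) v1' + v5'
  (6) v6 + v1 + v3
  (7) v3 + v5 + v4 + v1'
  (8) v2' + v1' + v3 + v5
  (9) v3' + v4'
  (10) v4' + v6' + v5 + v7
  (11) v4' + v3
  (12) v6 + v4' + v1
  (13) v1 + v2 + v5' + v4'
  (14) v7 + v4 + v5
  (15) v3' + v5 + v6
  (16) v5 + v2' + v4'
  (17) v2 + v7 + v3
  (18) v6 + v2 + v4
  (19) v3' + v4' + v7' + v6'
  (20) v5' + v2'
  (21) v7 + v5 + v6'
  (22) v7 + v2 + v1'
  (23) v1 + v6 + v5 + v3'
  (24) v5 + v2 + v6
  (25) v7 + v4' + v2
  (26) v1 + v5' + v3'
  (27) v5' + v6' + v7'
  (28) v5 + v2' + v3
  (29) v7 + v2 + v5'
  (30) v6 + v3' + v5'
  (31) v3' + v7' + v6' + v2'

v1: 1; v2: 0; v3: 1; v4: 0; v5: 0; v6: 1; v7: 1

Case v3 = 1:
From the singleton clause (v2'), v2 = 0.
From the singleton clause (v4'), v4 = 0.
From the singleton clause (v6), v6 = 1.
From the singleton clause (v1), v1 = 1.
From the singleton clause (v5'), v5 = 0.
From the singleton clause (v7), v7 = 1.
This assignment satisfies each clause.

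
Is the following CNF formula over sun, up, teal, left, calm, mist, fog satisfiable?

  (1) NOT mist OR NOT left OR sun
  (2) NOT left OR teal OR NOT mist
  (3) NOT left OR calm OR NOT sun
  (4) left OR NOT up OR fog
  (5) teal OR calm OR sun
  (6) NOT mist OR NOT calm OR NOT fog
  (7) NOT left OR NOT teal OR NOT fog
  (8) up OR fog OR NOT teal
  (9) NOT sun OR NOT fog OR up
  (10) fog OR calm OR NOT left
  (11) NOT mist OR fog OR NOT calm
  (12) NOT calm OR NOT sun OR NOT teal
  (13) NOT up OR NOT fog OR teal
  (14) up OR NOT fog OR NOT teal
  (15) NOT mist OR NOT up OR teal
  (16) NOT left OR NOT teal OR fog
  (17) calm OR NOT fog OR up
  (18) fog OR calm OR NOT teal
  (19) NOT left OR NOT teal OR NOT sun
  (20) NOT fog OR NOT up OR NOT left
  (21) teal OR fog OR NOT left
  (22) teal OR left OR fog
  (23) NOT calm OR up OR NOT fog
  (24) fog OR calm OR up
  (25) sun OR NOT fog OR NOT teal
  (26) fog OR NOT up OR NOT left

Yes

Suppose mist = false.
Suppose left = false.
Suppose up = true.
(fog) alone gives fog = true.
(teal) alone gives teal = true.
(sun) alone gives sun = true.
(NOT calm) alone gives calm = false.
Every clause now holds.
A satisfying assignment: sun: true; up: true; teal: true; left: false; calm: false; mist: false; fog: true.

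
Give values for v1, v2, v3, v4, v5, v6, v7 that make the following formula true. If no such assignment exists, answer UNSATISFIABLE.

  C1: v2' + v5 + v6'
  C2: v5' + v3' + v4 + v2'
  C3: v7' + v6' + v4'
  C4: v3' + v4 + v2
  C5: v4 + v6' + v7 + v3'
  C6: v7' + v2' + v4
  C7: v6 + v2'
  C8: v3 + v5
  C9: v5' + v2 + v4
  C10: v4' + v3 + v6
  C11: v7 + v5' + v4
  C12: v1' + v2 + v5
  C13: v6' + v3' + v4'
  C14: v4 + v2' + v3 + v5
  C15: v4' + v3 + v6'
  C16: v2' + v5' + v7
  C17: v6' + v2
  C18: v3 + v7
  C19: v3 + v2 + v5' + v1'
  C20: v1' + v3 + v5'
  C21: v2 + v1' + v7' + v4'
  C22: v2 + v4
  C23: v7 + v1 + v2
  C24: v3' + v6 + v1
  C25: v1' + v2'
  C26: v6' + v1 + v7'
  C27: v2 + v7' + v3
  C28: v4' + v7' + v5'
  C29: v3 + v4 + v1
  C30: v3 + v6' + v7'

v1 ↦ 1, v2 ↦ 0, v3 ↦ 1, v4 ↦ 1, v5 ↦ 1, v6 ↦ 0, v7 ↦ 0

Try v6 = 0.
From the singleton clause (v2'), v2 = 0.
From the singleton clause (v4), v4 = 1.
From the singleton clause (v3), v3 = 1.
From the singleton clause (v1), v1 = 1.
From the singleton clause (v5), v5 = 1.
From the singleton clause (v7'), v7 = 0.
Every clause now holds.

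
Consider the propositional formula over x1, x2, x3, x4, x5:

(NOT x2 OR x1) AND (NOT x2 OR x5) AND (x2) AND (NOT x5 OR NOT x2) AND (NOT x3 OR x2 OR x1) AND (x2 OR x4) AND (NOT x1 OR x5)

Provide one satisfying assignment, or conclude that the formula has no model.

The clause (x2) is unit, so x2 = true.
The clause (x1) is unit, so x1 = true.
The clause (x5) is unit, so x5 = true.
But (NOT x5) is also a unit clause — contradiction.

UNSATISFIABLE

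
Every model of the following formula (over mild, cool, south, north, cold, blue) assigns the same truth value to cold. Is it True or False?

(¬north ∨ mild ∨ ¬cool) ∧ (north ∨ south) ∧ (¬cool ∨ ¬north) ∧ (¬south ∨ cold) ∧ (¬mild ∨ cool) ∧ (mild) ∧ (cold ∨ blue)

Suppose cold = False.
From the singleton clause (¬south), south = False.
From the singleton clause (north), north = True.
From the singleton clause (¬cool), cool = False.
From the singleton clause (¬mild), mild = False.
Now (mild) is unsatisfied and unit — conflict.
So every satisfying assignment has cold = True.

True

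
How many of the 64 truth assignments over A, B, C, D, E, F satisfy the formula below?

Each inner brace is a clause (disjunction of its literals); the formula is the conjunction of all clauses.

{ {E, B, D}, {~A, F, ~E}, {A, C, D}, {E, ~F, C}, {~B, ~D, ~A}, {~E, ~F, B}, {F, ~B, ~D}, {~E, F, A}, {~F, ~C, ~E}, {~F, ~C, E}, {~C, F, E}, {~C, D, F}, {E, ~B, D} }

4

There are 2^6 = 64 truth assignments over (A, B, C, D, E, F).
Split on E. With E = 1, the clauses containing E are satisfied and ~E drops from the rest; 2 of the 2^5 = 32 assignments to the other variables satisfy what remains.
With E = 0, by the same count on the reduced clause set, 2 assignments work.
(One model: A=F, B=F, C=F, D=T, E=F, F=F.)
Total: 2 + 2 = 4.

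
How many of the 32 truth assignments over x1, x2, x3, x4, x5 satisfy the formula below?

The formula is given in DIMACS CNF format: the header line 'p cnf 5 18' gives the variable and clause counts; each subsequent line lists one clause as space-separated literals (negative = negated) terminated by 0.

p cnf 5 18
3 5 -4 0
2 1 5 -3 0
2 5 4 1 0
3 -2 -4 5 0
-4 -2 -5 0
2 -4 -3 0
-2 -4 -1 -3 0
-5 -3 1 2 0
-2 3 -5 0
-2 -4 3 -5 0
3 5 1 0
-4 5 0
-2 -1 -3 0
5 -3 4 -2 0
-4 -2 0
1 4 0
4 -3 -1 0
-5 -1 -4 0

There are 2^5 = 32 truth assignments over (x1, x2, x3, x4, x5).
Split on x5. With x5 = True, the clauses containing x5 are satisfied and ¬x5 drops from the rest; 2 of the 2^4 = 16 assignments to the other variables satisfy what remains.
With x5 = False, by the same count on the reduced clause set, 2 assignments work.
(One model: x1=F, x2=F, x3=F, x4=T, x5=T.)
Total: 2 + 2 = 4.

4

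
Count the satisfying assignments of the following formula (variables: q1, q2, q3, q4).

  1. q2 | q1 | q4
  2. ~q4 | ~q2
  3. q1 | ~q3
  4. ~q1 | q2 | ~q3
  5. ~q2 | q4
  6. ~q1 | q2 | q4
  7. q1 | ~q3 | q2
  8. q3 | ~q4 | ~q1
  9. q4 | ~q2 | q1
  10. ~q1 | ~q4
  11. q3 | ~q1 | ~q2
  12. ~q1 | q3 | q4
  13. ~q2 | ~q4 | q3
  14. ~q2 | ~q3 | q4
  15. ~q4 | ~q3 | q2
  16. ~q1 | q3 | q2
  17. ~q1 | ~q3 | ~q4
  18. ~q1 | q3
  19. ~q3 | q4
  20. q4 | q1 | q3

1

There are 2^4 = 16 truth assignments over (q1, q2, q3, q4).
Split on q1. With q1 = 1, the clauses containing q1 are satisfied and ~q1 drops from the rest; 0 of the 2^3 = 8 assignments to the other variables satisfy what remains.
With q1 = 0, by the same count on the reduced clause set, 1 assignment works.
(One model: q1=F, q2=F, q3=F, q4=T.)
Total: 0 + 1 = 1.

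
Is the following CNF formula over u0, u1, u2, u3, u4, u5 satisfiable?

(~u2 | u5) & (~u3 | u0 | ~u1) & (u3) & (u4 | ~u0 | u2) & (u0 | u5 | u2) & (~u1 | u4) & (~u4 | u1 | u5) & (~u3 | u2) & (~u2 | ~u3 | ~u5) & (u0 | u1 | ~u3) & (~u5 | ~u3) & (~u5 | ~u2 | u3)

The clause (u3) is unit, so u3 = 1.
The clause (u2) is unit, so u2 = 1.
The clause (u5) is unit, so u5 = 1.
But (~u5) is also a unit clause — contradiction.
No assignment satisfies every clause.

No, unsatisfiable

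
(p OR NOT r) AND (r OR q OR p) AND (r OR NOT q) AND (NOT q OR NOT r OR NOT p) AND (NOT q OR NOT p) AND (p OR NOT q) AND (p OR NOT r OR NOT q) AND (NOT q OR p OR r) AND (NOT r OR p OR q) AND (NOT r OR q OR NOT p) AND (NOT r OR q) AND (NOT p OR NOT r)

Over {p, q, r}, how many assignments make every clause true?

1

There are 2^3 = 8 truth assignments over (p, q, r).
Check each against the 12 clauses (columns in the order p, q, r):
  F F F  ✗ fails (r OR q OR p)
  F F T  ✗ fails (p OR NOT r)
  F T F  ✗ fails (r OR NOT q)
  F T T  ✗ fails (p OR NOT r)
  T F F  ✓ satisfies all
  T F T  ✗ fails (NOT r OR q OR NOT p)
  T T F  ✗ fails (r OR NOT q)
  T T T  ✗ fails (NOT q OR NOT r OR NOT p)
1 of the 8 rows is a model.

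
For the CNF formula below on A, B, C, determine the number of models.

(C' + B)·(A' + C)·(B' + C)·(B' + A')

There are 2^3 = 8 truth assignments over (A, B, C).
Check each against the 4 clauses (columns in the order A, B, C):
  F F F  ✓ satisfies all
  F F T  ✗ fails (C' + B)
  F T F  ✗ fails (B' + C)
  F T T  ✓ satisfies all
  T F F  ✗ fails (A' + C)
  T F T  ✗ fails (C' + B)
  T T F  ✗ fails (A' + C)
  T T T  ✗ fails (B' + A')
2 of the 8 rows are models.

2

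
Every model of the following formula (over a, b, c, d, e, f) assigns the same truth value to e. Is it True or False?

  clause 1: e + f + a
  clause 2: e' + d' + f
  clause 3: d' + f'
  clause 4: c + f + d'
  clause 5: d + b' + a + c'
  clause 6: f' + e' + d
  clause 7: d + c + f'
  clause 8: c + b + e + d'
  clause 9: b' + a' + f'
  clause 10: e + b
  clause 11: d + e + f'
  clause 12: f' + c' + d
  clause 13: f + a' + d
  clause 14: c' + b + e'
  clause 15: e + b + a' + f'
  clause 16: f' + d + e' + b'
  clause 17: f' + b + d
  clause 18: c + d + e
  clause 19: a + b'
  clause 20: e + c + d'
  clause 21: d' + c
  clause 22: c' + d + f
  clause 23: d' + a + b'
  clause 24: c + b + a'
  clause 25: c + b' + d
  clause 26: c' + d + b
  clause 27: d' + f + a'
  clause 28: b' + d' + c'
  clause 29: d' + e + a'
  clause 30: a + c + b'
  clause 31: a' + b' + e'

Suppose e = 0.
Unit clause (b) forces b = 1.
Unit clause (a) forces a = 1.
Unit clause (f') forces f = 0.
Unit clause (d) forces d = 1.
But (d') is also a unit clause — contradiction.
So every satisfying assignment has e = True.

True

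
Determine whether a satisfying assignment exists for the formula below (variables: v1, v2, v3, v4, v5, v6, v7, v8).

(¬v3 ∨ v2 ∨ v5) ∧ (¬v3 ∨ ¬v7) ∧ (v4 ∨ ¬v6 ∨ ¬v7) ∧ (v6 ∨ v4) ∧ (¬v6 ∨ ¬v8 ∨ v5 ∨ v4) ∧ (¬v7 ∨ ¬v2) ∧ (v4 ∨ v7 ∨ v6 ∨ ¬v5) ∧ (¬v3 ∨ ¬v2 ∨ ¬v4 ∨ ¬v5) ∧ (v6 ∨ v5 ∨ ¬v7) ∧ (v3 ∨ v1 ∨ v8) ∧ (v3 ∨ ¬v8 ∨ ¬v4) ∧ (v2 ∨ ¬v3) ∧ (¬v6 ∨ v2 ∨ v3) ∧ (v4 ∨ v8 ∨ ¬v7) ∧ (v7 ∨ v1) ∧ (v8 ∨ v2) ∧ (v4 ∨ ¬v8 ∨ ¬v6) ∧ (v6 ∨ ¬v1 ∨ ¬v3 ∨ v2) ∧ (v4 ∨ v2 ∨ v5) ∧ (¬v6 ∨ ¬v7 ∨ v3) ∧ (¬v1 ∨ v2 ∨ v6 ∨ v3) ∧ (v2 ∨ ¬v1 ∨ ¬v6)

Branch on v3: set v3 = False.
Branch on v6: set v6 = False.
Unit clause (v4) forces v4 = True.
Unit clause (¬v8) forces v8 = False.
Unit clause (v1) forces v1 = True.
Unit clause (v2) forces v2 = True.
Unit clause (¬v7) forces v7 = False.
Every clause is now satisfied; v5 is unconstrained.
A satisfying assignment: v1 ↦ True, v2 ↦ True, v3 ↦ False, v4 ↦ True, v5 ↦ False, v6 ↦ False, v7 ↦ False, v8 ↦ False.

Yes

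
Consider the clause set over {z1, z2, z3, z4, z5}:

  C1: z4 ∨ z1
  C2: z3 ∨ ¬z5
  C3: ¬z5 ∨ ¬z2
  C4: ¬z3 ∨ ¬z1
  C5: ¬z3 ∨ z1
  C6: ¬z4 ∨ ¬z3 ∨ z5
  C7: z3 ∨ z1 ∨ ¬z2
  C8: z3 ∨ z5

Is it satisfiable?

No

Try z4 = True.
Try z3 = True.
Unit clause (¬z1) forces z1 = False.
That conflicts with the unit clause (z1).
Undo z3 and try z3 = False.
Unit clause (¬z5) forces z5 = False.
That conflicts with the unit clause (z5).
Either choice for z3 ends in contradiction.
Undo z4 and try z4 = False.
Unit clause (z1) forces z1 = True.
Unit clause (¬z3) forces z3 = False.
Unit clause (¬z5) forces z5 = False.
That conflicts with the unit clause (z5).
Either choice for z4 ends in contradiction.
No assignment satisfies every clause.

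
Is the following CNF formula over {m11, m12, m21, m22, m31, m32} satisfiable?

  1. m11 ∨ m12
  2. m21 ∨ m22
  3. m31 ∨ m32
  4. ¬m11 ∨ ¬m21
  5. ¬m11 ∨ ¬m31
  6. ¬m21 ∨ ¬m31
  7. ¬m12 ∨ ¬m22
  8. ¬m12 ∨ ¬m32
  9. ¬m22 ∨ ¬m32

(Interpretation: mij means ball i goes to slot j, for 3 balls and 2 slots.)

Suppose m11 = True.
(¬m21) alone gives m21 = False.
(m22) alone gives m22 = True.
(¬m31) alone gives m31 = False.
(m32) alone gives m32 = True.
But (¬m32) is also a unit clause — contradiction.
So m11 must be the other value — set m11 = False.
(m12) alone gives m12 = True.
(¬m22) alone gives m22 = False.
(m21) alone gives m21 = True.
(¬m31) alone gives m31 = False.
(m32) alone gives m32 = True.
But (¬m32) is also a unit clause — contradiction.
Either choice for m11 ends in contradiction.
No assignment satisfies every clause.

No, unsatisfiable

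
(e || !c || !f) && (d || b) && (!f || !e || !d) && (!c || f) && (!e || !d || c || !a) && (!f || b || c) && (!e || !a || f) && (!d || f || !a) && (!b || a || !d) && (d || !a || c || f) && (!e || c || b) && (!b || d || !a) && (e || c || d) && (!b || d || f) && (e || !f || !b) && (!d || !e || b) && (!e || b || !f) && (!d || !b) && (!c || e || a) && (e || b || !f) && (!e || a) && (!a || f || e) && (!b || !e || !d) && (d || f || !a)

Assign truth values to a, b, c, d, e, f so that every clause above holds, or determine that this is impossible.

Suppose d = true.
The clause (!b) is unit, so b = false.
The clause (!e) is unit, so e = false.
The clause (!f) is unit, so f = false.
The clause (!c) is unit, so c = false.
The clause (!a) is unit, so a = false.
This assignment satisfies each clause.

a ↦ false; b ↦ false; c ↦ false; d ↦ true; e ↦ false; f ↦ false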